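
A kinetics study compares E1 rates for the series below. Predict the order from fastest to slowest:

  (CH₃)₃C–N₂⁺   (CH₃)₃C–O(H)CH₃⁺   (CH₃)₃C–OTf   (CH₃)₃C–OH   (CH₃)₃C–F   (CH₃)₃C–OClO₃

With the same alkyl group throughout, only the leaving group differentiates the rates.
A good leaving group is a weak base: the lower the pKₐ of its conjugate acid, the more readily it departs.
(CH₃)₃C–N₂⁺ loses N₂: no meaningful conjugate acid; N₂ departs as an exceptionally stable neutral molecule
(CH₃)₃C–OTf loses OTf⁻: pKₐ(CF₃SO₃H (triflic acid)) ≈ -14
(CH₃)₃C–OClO₃ loses ClO₄⁻: pKₐ(HClO₄) ≈ -10
(CH₃)₃C–O(H)CH₃⁺ loses R'OH: pKₐ(R'OH₂⁺) ≈ -2.4
(CH₃)₃C–F loses F⁻: pKₐ(HF) ≈ 3.2
(CH₃)₃C–OH loses OH⁻: pKₐ(H₂O) ≈ 15.7

(CH₃)₃C–N₂⁺ > (CH₃)₃C–OTf > (CH₃)₃C–OClO₃ > (CH₃)₃C–O(H)CH₃⁺ > (CH₃)₃C–F > (CH₃)₃C–OH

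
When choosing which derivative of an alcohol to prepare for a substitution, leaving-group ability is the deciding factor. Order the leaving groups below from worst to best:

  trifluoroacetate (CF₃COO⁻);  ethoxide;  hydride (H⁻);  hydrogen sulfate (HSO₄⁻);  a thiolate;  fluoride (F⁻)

hydride (H⁻) < ethoxide < a thiolate < fluoride (F⁻) < trifluoroacetate (CF₃COO⁻) < hydrogen sulfate (HSO₄⁻)

The more stable X⁻ (or X) is on its own — i.e. the weaker a base it is — the better a leaving group it makes.
hydrogen sulfate (HSO₄⁻): pKₐ(H₂SO₄) ≈ -3
trifluoroacetate (CF₃COO⁻): pKₐ(CF₃COOH) ≈ 0.2
fluoride (F⁻): pKₐ(HF) ≈ 3.2
a thiolate: pKₐ(RSH (a thiol)) ≈ 10.5
ethoxide: pKₐ(CH₃CH₂OH) ≈ 16
hydride (H⁻): pKₐ(H₂) ≈ 36
The question asks for worst first, so the sequence is read in increasing leaving-group ability.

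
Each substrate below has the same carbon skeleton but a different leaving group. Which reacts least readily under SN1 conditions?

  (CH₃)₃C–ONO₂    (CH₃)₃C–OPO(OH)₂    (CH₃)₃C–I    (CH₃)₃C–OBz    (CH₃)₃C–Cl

(CH₃)₃C–OBz

The skeletons are identical, so relative rate is governed entirely by leaving-group ability.
Leaving-group ability tracks the stability of the departed species; conjugate-acid pKₐ is the usual yardstick (lower pKₐ → better LG).
(CH₃)₃C–I loses I⁻: pKₐ(HI) ≈ -10
(CH₃)₃C–Cl loses Cl⁻: pKₐ(HCl) ≈ -7
(CH₃)₃C–ONO₂ loses NO₃⁻: pKₐ(HNO₃) ≈ -1.3
(CH₃)₃C–OPO(OH)₂ loses H₂PO₄⁻: pKₐ(H₃PO₄) ≈ 2.1
(CH₃)₃C–OBz loses PhCOO⁻: pKₐ(C₆H₅COOH) ≈ 4.2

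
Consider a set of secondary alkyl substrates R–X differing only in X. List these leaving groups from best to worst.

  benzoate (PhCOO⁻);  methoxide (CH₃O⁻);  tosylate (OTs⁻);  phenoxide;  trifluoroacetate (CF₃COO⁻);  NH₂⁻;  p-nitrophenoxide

Rank by basicity of the departing species: weakest base leaves most easily.
tosylate (OTs⁻): pKₐ(p-CH₃C₆H₄SO₃H (TsOH)) ≈ -2.8
trifluoroacetate (CF₃COO⁻): pKₐ(CF₃COOH) ≈ 0.2
benzoate (PhCOO⁻): pKₐ(C₆H₅COOH) ≈ 4.2
p-nitrophenoxide: pKₐ(p-nitrophenol) ≈ 7.2
phenoxide: pKₐ(C₆H₅OH (phenol)) ≈ 10
methoxide (CH₃O⁻): pKₐ(CH₃OH) ≈ 15.5
NH₂⁻: pKₐ(NH₃) ≈ 38

tosylate (OTs⁻) > trifluoroacetate (CF₃COO⁻) > benzoate (PhCOO⁻) > p-nitrophenoxide > phenoxide > methoxide (CH₃O⁻) > NH₂⁻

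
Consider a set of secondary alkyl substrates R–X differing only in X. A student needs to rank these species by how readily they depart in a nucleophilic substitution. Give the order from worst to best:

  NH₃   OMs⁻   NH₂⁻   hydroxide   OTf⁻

OTf⁻: pKₐ(CF₃SO₃H (triflic acid)) ≈ -14 — charge spread over three oxygens and a CF₃ group; the premier leaving group in synthesis
OMs⁻: pKₐ(CH₃SO₃H (MsOH)) ≈ -1.9 — resonance-delocalised alkanesulfonate
NH₃: pKₐ(NH₄⁺) ≈ 9.2
hydroxide: pKₐ(H₂O) ≈ 15.7 — strong base; essentially never leaves without prior activation
NH₂⁻: pKₐ(NH₃) ≈ 38 — extremely strong base; never a leaving group
Listed from poorest to best leaving group as asked.

NH₂⁻ < hydroxide < NH₃ < OMs⁻ < OTf⁻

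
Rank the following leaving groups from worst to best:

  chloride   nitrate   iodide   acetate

acetate < nitrate < chloride < iodide

A good leaving group is a weak base: the lower the pKₐ of its conjugate acid, the more readily it departs.
iodide: pKₐ(HI) ≈ -10 — large, highly polarisable; very weak base
chloride: pKₐ(HCl) ≈ -7 — moderately weak base
nitrate: pKₐ(HNO₃) ≈ -1.3 — resonance-delocalised over three oxygens
acetate: pKₐ(CH₃COOH) ≈ 4.8 — resonance-stabilised but still a weak base
The question asks for worst first, so the sequence is read in increasing leaving-group ability.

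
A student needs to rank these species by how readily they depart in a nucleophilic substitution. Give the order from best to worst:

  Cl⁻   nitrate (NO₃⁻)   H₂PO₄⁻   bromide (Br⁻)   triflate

triflate > bromide (Br⁻) > Cl⁻ > nitrate (NO₃⁻) > H₂PO₄⁻

Leaving-group ability tracks the stability of the departed species; conjugate-acid pKₐ is the usual yardstick (lower pKₐ → better LG).
triflate: pKₐ(CF₃SO₃H (triflic acid)) ≈ -14 — charge spread over three oxygens and a CF₃ group; the premier leaving group in synthesis
bromide (Br⁻): pKₐ(HBr) ≈ -9
Cl⁻: pKₐ(HCl) ≈ -7 — moderately weak base
nitrate (NO₃⁻): pKₐ(HNO₃) ≈ -1.3
H₂PO₄⁻: pKₐ(H₃PO₄) ≈ 2.1 — moderate base; biological leaving group after further activation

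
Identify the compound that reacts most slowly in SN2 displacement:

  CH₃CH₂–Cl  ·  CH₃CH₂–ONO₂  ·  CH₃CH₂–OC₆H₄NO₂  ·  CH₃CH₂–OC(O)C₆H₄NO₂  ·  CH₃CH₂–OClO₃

The skeletons are identical, so relative rate is governed entirely by leaving-group ability.
The more stable X⁻ (or X) is on its own — i.e. the weaker a base it is — the better a leaving group it makes.
CH₃CH₂–OClO₃ loses ClO₄⁻: pKₐ(HClO₄) ≈ -10
CH₃CH₂–Cl loses Cl⁻: pKₐ(HCl) ≈ -7
CH₃CH₂–ONO₂ loses NO₃⁻: pKₐ(HNO₃) ≈ -1.3
CH₃CH₂–OC(O)C₆H₄NO₂ loses p-O₂N–C₆H₄–COO⁻: pKₐ(p-nitrobenzoic acid) ≈ 3.4
CH₃CH₂–OC₆H₄NO₂ loses p-O₂N–C₆H₄–O⁻: pKₐ(p-nitrophenol) ≈ 7.2

CH₃CH₂–OC₆H₄NO₂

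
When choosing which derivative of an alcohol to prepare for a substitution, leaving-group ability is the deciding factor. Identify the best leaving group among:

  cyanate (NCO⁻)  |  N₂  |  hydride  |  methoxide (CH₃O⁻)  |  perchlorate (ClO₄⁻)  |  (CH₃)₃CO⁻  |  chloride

Rank by basicity of the departing species: weakest base leaves most easily.
N₂: no meaningful conjugate acid; N₂ departs as an exceptionally stable neutral molecule
perchlorate (ClO₄⁻): pKₐ(HClO₄) ≈ -10
chloride: pKₐ(HCl) ≈ -7
cyanate (NCO⁻): pKₐ(HOCN) ≈ 3.5
methoxide (CH₃O⁻): pKₐ(CH₃OH) ≈ 15.5
(CH₃)₃CO⁻: pKₐ(t-BuOH) ≈ 18
hydride: pKₐ(H₂) ≈ 36

N₂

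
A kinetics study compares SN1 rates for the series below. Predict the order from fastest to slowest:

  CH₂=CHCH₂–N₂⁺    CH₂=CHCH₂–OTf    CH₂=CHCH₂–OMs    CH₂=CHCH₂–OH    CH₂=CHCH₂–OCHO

With the same alkyl group throughout, only the leaving group differentiates the rates.
Leaving-group ability tracks the stability of the departed species; conjugate-acid pKₐ is the usual yardstick (lower pKₐ → better LG).
CH₂=CHCH₂–N₂⁺ loses N₂: no meaningful conjugate acid; N₂ departs as an exceptionally stable neutral molecule
CH₂=CHCH₂–OTf loses OTf⁻: pKₐ(CF₃SO₃H (triflic acid)) ≈ -14
CH₂=CHCH₂–OMs loses OMs⁻: pKₐ(CH₃SO₃H (MsOH)) ≈ -1.9
CH₂=CHCH₂–OCHO loses HCOO⁻: pKₐ(HCOOH) ≈ 3.8
CH₂=CHCH₂–OH loses OH⁻: pKₐ(H₂O) ≈ 15.7

CH₂=CHCH₂–N₂⁺ > CH₂=CHCH₂–OTf > CH₂=CHCH₂–OMs > CH₂=CHCH₂–OCHO > CH₂=CHCH₂–OH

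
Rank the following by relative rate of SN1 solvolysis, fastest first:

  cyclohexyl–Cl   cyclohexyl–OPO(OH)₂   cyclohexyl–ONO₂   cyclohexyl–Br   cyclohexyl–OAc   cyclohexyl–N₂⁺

With the same alkyl group throughout, only the leaving group differentiates the rates.
A good leaving group is a weak base: the lower the pKₐ of its conjugate acid, the more readily it departs.
cyclohexyl–N₂⁺ loses N₂: no meaningful conjugate acid; N₂ departs as an exceptionally stable neutral molecule
cyclohexyl–Br loses Br⁻: pKₐ(HBr) ≈ -9
cyclohexyl–Cl loses Cl⁻: pKₐ(HCl) ≈ -7
cyclohexyl–ONO₂ loses NO₃⁻: pKₐ(HNO₃) ≈ -1.3
cyclohexyl–OPO(OH)₂ loses H₂PO₄⁻: pKₐ(H₃PO₄) ≈ 2.1
cyclohexyl–OAc loses AcO⁻: pKₐ(CH₃COOH) ≈ 4.8

cyclohexyl–N₂⁺ > cyclohexyl–Br > cyclohexyl–Cl > cyclohexyl–ONO₂ > cyclohexyl–OPO(OH)₂ > cyclohexyl–OAc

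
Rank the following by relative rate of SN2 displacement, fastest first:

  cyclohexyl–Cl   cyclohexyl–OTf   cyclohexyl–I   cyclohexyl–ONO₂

cyclohexyl–OTf > cyclohexyl–I > cyclohexyl–Cl > cyclohexyl–ONO₂

Same R in every case — rank the leaving groups.
The more stable X⁻ (or X) is on its own — i.e. the weaker a base it is — the better a leaving group it makes.
cyclohexyl–OTf loses OTf⁻: pKₐ(CF₃SO₃H (triflic acid)) ≈ -14
cyclohexyl–I loses I⁻: pKₐ(HI) ≈ -10
cyclohexyl–Cl loses Cl⁻: pKₐ(HCl) ≈ -7
cyclohexyl–ONO₂ loses NO₃⁻: pKₐ(HNO₃) ≈ -1.3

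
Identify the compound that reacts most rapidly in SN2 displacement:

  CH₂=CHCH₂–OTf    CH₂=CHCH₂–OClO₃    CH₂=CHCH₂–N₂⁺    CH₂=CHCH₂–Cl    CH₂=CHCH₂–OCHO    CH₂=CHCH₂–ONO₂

CH₂=CHCH₂–N₂⁺

With the same alkyl group throughout, only the leaving group differentiates the rates.
Leaving-group ability tracks the stability of the departed species; conjugate-acid pKₐ is the usual yardstick (lower pKₐ → better LG).
CH₂=CHCH₂–N₂⁺ loses N₂: no meaningful conjugate acid; N₂ departs as an exceptionally stable neutral molecule
CH₂=CHCH₂–OTf loses OTf⁻: pKₐ(CF₃SO₃H (triflic acid)) ≈ -14
CH₂=CHCH₂–OClO₃ loses ClO₄⁻: pKₐ(HClO₄) ≈ -10
CH₂=CHCH₂–Cl loses Cl⁻: pKₐ(HCl) ≈ -7
CH₂=CHCH₂–ONO₂ loses NO₃⁻: pKₐ(HNO₃) ≈ -1.3
CH₂=CHCH₂–OCHO loses HCOO⁻: pKₐ(HCOOH) ≈ 3.8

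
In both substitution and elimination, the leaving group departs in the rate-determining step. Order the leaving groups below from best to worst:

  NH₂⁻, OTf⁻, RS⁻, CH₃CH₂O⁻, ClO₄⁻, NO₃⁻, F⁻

OTf⁻ > ClO₄⁻ > NO₃⁻ > F⁻ > RS⁻ > CH₃CH₂O⁻ > NH₂⁻

The more stable X⁻ (or X) is on its own — i.e. the weaker a base it is — the better a leaving group it makes.
OTf⁻: pKₐ(CF₃SO₃H (triflic acid)) ≈ -14
ClO₄⁻: pKₐ(HClO₄) ≈ -10
NO₃⁻: pKₐ(HNO₃) ≈ -1.3
F⁻: pKₐ(HF) ≈ 3.2
RS⁻: pKₐ(RSH (a thiol)) ≈ 10.5
CH₃CH₂O⁻: pKₐ(CH₃CH₂OH) ≈ 16
NH₂⁻: pKₐ(NH₃) ≈ 38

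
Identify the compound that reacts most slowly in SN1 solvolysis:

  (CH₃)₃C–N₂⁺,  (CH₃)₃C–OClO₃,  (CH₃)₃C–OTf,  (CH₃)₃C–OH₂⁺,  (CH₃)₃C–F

(CH₃)₃C–F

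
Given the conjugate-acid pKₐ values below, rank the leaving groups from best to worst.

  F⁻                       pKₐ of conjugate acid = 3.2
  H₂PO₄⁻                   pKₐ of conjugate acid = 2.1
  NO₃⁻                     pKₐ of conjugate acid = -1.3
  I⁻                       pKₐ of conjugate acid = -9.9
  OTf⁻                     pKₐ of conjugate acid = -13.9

OTf⁻ > I⁻ > NO₃⁻ > H₂PO₄⁻ > F⁻

Lower conjugate-acid pKₐ ⇒ weaker base ⇒ better leaving group.
Sorting by the given values: OTf⁻ (-13.9), I⁻ (-9.9), NO₃⁻ (-1.3), H₂PO₄⁻ (2.1), F⁻ (3.2).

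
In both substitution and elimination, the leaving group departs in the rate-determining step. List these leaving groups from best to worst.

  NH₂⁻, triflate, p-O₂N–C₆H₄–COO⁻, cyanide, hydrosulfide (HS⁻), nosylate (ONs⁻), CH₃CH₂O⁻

triflate > nosylate (ONs⁻) > p-O₂N–C₆H₄–COO⁻ > hydrosulfide (HS⁻) > cyanide > CH₃CH₂O⁻ > NH₂⁻

triflate: pKₐ(CF₃SO₃H (triflic acid)) ≈ -14 — charge spread over three oxygens and a CF₃ group; the premier leaving group in synthesis
nosylate (ONs⁻): pKₐ(p-O₂NC₆H₄SO₃H) ≈ -3.5 — p-nitro group further stabilises the sulfonate
p-O₂N–C₆H₄–COO⁻: pKₐ(p-nitrobenzoic acid) ≈ 3.4
hydrosulfide (HS⁻): pKₐ(H₂S) ≈ 7 — larger and more polarisable than the oxygen analogue
cyanide: pKₐ(HCN) ≈ 9.2
CH₃CH₂O⁻: pKₐ(CH₃CH₂OH) ≈ 16
NH₂⁻: pKₐ(NH₃) ≈ 38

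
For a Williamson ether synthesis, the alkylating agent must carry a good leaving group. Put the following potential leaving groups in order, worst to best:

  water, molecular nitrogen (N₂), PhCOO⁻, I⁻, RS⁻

RS⁻ < PhCOO⁻ < water < I⁻ < molecular nitrogen (N₂)

Leaving-group ability tracks the stability of the departed species; conjugate-acid pKₐ is the usual yardstick (lower pKₐ → better LG).
molecular nitrogen (N₂): no meaningful conjugate acid; N₂ departs as an exceptionally stable neutral molecule
I⁻: pKₐ(HI) ≈ -10
water: pKₐ(H₃O⁺) ≈ -1.7
PhCOO⁻: pKₐ(C₆H₅COOH) ≈ 4.2
RS⁻: pKₐ(RSH (a thiol)) ≈ 10.5
Reversing gives the worst-to-best order requested.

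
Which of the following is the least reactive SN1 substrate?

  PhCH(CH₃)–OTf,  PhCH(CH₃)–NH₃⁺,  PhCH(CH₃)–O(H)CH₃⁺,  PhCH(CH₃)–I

PhCH(CH₃)–NH₃⁺

Same R in every case — rank the leaving groups.
Leaving-group ability tracks the stability of the departed species; conjugate-acid pKₐ is the usual yardstick (lower pKₐ → better LG).
PhCH(CH₃)–OTf loses OTf⁻: pKₐ(CF₃SO₃H (triflic acid)) ≈ -14
PhCH(CH₃)–I loses I⁻: pKₐ(HI) ≈ -10
PhCH(CH₃)–O(H)CH₃⁺ loses R'OH: pKₐ(R'OH₂⁺) ≈ -2.4
PhCH(CH₃)–NH₃⁺ loses NH₃: pKₐ(NH₄⁺) ≈ 9.2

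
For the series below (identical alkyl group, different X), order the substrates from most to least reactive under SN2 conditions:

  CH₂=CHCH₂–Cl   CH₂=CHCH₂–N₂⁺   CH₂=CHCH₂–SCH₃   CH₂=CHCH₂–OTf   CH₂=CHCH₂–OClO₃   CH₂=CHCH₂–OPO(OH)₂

Identical carbon frameworks mean the comparison reduces to leaving-group quality.
Rank by basicity of the departing species: weakest base leaves most easily.
CH₂=CHCH₂–N₂⁺ loses N₂: no meaningful conjugate acid; N₂ departs as an exceptionally stable neutral molecule
CH₂=CHCH₂–OTf loses OTf⁻: pKₐ(CF₃SO₃H (triflic acid)) ≈ -14
CH₂=CHCH₂–OClO₃ loses ClO₄⁻: pKₐ(HClO₄) ≈ -10
CH₂=CHCH₂–Cl loses Cl⁻: pKₐ(HCl) ≈ -7
CH₂=CHCH₂–OPO(OH)₂ loses H₂PO₄⁻: pKₐ(H₃PO₄) ≈ 2.1
CH₂=CHCH₂–SCH₃ loses RS⁻: pKₐ(RSH (a thiol)) ≈ 10.5

CH₂=CHCH₂–N₂⁺ > CH₂=CHCH₂–OTf > CH₂=CHCH₂–OClO₃ > CH₂=CHCH₂–Cl > CH₂=CHCH₂–OPO(OH)₂ > CH₂=CHCH₂–SCH₃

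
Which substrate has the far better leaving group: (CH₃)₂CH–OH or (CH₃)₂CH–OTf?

From (CH₃)₂CH–OH the departing group would be OH⁻ (pKₐ(H₂O) ≈ 15.7). Strong base; essentially never leaves without prior activation.
From (CH₃)₂CH–OTf the leaving group is OTf⁻ (pKₐ(CF₃SO₃H (triflic acid)) ≈ -14). Charge spread over three oxygens and a CF₃ group; the premier leaving group in synthesis.
(In practice (CH₃)₂CH–OTf is made from (CH₃)₂CH–OH by treatment with Tf₂O / 2,6-lutidine, converting the hydroxyl into a triflate.)

(CH₃)₂CH–OTf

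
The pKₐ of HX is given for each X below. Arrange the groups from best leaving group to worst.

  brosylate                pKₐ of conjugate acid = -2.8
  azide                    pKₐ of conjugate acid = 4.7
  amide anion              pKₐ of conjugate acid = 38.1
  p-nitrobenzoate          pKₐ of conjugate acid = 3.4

Lower conjugate-acid pKₐ ⇒ weaker base ⇒ better leaving group.
Sorting by the given values: brosylate (-2.8), p-nitrobenzoate (3.4), azide (4.7), amide anion (38.1).

brosylate > p-nitrobenzoate > azide > amide anion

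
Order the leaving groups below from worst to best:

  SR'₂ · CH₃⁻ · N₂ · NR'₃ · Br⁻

Leaving-group ability tracks the stability of the departed species; conjugate-acid pKₐ is the usual yardstick (lower pKₐ → better LG).
N₂: no meaningful conjugate acid; N₂ departs as an exceptionally stable neutral molecule
Br⁻: pKₐ(HBr) ≈ -9 — weak base; good leaving group
SR'₂: pKₐ(R'₂SH⁺) ≈ -7 — neutral; leaves from a sulfonium salt (R–SR'₂⁺)
NR'₃: pKₐ(R'₃NH⁺) ≈ 10.7 — neutral but still a fairly strong base; Hofmann-elimination LG
CH₃⁻: pKₐ(CH₄) ≈ 48 — unstabilised carbanion; the worst conceivable leaving group
Reversing gives the worst-to-best order requested.

CH₃⁻ < NR'₃ < SR'₂ < Br⁻ < N₂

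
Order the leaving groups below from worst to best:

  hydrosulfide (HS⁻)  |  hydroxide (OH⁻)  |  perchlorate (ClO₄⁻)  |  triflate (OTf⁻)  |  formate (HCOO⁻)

triflate (OTf⁻): pKₐ(CF₃SO₃H (triflic acid)) ≈ -14
perchlorate (ClO₄⁻): pKₐ(HClO₄) ≈ -10
formate (HCOO⁻): pKₐ(HCOOH) ≈ 3.8 — resonance-stabilised carboxylate
hydrosulfide (HS⁻): pKₐ(H₂S) ≈ 7
hydroxide (OH⁻): pKₐ(H₂O) ≈ 15.7
Listed from poorest to best leaving group as asked.

hydroxide (OH⁻) < hydrosulfide (HS⁻) < formate (HCOO⁻) < perchlorate (ClO₄⁻) < triflate (OTf⁻)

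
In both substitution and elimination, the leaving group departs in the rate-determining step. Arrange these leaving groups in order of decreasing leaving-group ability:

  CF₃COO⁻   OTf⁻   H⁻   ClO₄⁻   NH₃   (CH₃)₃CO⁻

The more stable X⁻ (or X) is on its own — i.e. the weaker a base it is — the better a leaving group it makes.
OTf⁻: pKₐ(CF₃SO₃H (triflic acid)) ≈ -14
ClO₄⁻: pKₐ(HClO₄) ≈ -10
CF₃COO⁻: pKₐ(CF₃COOH) ≈ 0.2
NH₃: pKₐ(NH₄⁺) ≈ 9.2 — neutral but moderately basic; leaves from R–NH₃⁺
(CH₃)₃CO⁻: pKₐ(t-BuOH) ≈ 18 — bulky, strongly basic alkoxide
H⁻: pKₐ(H₂) ≈ 36 — extremely strong base; leaves only in special hydride-transfer contexts

OTf⁻ > ClO₄⁻ > CF₃COO⁻ > NH₃ > (CH₃)₃CO⁻ > H⁻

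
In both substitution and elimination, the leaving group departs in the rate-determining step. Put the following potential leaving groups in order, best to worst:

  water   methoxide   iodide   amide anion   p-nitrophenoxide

iodide: pKₐ(HI) ≈ -10
water: pKₐ(H₃O⁺) ≈ -1.7
p-nitrophenoxide: pKₐ(p-nitrophenol) ≈ 7.2 — nitro group delocalises the charge; the classic chromogenic LG
methoxide: pKₐ(CH₃OH) ≈ 15.5 — strong base; alkoxides do not leave unassisted
amide anion: pKₐ(NH₃) ≈ 38

iodide > water > p-nitrophenoxide > methoxide > amide anion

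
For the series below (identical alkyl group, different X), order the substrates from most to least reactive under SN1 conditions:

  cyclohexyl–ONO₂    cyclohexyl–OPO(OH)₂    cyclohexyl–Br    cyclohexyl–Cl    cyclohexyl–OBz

cyclohexyl–Br > cyclohexyl–Cl > cyclohexyl–ONO₂ > cyclohexyl–OPO(OH)₂ > cyclohexyl–OBz

With the same alkyl group throughout, only the leaving group differentiates the rates.
Rank by basicity of the departing species: weakest base leaves most easily.
cyclohexyl–Br loses Br⁻: pKₐ(HBr) ≈ -9
cyclohexyl–Cl loses Cl⁻: pKₐ(HCl) ≈ -7
cyclohexyl–ONO₂ loses NO₃⁻: pKₐ(HNO₃) ≈ -1.3
cyclohexyl–OPO(OH)₂ loses H₂PO₄⁻: pKₐ(H₃PO₄) ≈ 2.1
cyclohexyl–OBz loses PhCOO⁻: pKₐ(C₆H₅COOH) ≈ 4.2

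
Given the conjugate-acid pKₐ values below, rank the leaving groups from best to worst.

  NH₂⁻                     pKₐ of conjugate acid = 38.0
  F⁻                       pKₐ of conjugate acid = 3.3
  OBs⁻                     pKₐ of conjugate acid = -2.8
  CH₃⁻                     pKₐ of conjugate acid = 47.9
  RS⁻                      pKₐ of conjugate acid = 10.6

Lower conjugate-acid pKₐ ⇒ weaker base ⇒ better leaving group.
Sorting by the given values: OBs⁻ (-2.8), F⁻ (3.3), RS⁻ (10.6), NH₂⁻ (38.0), CH₃⁻ (47.9).

OBs⁻ > F⁻ > RS⁻ > NH₂⁻ > CH₃⁻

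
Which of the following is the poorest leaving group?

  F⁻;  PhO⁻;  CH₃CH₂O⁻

CH₃CH₂O⁻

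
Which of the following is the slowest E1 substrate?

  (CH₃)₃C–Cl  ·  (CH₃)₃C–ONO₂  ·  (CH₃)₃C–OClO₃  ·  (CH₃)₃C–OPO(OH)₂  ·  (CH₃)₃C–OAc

(CH₃)₃C–OAc

Same R in every case — rank the leaving groups.
Leaving-group ability tracks the stability of the departed species; conjugate-acid pKₐ is the usual yardstick (lower pKₐ → better LG).
(CH₃)₃C–OClO₃ loses ClO₄⁻: pKₐ(HClO₄) ≈ -10
(CH₃)₃C–Cl loses Cl⁻: pKₐ(HCl) ≈ -7
(CH₃)₃C–ONO₂ loses NO₃⁻: pKₐ(HNO₃) ≈ -1.3
(CH₃)₃C–OPO(OH)₂ loses H₂PO₄⁻: pKₐ(H₃PO₄) ≈ 2.1
(CH₃)₃C–OAc loses AcO⁻: pKₐ(CH₃COOH) ≈ 4.8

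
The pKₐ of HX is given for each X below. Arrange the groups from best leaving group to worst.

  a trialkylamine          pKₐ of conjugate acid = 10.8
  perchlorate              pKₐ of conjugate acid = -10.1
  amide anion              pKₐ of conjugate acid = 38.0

perchlorate > a trialkylamine > amide anion

Lower conjugate-acid pKₐ ⇒ weaker base ⇒ better leaving group.
Sorting by the given values: perchlorate (-10.1), a trialkylamine (10.8), amide anion (38.0).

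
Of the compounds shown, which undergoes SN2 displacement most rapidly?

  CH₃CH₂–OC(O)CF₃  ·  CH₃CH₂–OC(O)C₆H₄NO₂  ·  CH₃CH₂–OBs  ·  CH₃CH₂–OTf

CH₃CH₂–OTf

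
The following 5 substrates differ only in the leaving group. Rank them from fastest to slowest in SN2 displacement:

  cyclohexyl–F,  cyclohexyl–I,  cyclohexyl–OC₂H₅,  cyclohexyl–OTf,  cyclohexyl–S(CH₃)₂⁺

With the same alkyl group throughout, only the leaving group differentiates the rates.
Leaving-group ability tracks the stability of the departed species; conjugate-acid pKₐ is the usual yardstick (lower pKₐ → better LG).
cyclohexyl–OTf loses OTf⁻: pKₐ(CF₃SO₃H (triflic acid)) ≈ -14
cyclohexyl–I loses I⁻: pKₐ(HI) ≈ -10
cyclohexyl–S(CH₃)₂⁺ loses SR'₂: pKₐ(R'₂SH⁺) ≈ -7
cyclohexyl–F loses F⁻: pKₐ(HF) ≈ 3.2
cyclohexyl–OC₂H₅ loses CH₃CH₂O⁻: pKₐ(CH₃CH₂OH) ≈ 16

cyclohexyl–OTf > cyclohexyl–I > cyclohexyl–S(CH₃)₂⁺ > cyclohexyl–F > cyclohexyl–OC₂H₅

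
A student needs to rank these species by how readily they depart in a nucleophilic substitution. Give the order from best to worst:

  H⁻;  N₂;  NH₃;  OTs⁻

A good leaving group is a weak base: the lower the pKₐ of its conjugate acid, the more readily it departs.
N₂: no meaningful conjugate acid; N₂ departs as an exceptionally stable neutral molecule
OTs⁻: pKₐ(p-CH₃C₆H₄SO₃H (TsOH)) ≈ -2.8
NH₃: pKₐ(NH₄⁺) ≈ 9.2
H⁻: pKₐ(H₂) ≈ 36

N₂ > OTs⁻ > NH₃ > H⁻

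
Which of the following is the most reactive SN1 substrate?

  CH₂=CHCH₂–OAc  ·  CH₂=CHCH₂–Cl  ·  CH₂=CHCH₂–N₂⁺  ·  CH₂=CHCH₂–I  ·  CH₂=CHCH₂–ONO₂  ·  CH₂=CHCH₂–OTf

Identical carbon frameworks mean the comparison reduces to leaving-group quality.
A good leaving group is a weak base: the lower the pKₐ of its conjugate acid, the more readily it departs.
CH₂=CHCH₂–N₂⁺ loses N₂: no meaningful conjugate acid; N₂ departs as an exceptionally stable neutral molecule
CH₂=CHCH₂–OTf loses OTf⁻: pKₐ(CF₃SO₃H (triflic acid)) ≈ -14
CH₂=CHCH₂–I loses I⁻: pKₐ(HI) ≈ -10
CH₂=CHCH₂–Cl loses Cl⁻: pKₐ(HCl) ≈ -7
CH₂=CHCH₂–ONO₂ loses NO₃⁻: pKₐ(HNO₃) ≈ -1.3
CH₂=CHCH₂–OAc loses AcO⁻: pKₐ(CH₃COOH) ≈ 4.8

CH₂=CHCH₂–N₂⁺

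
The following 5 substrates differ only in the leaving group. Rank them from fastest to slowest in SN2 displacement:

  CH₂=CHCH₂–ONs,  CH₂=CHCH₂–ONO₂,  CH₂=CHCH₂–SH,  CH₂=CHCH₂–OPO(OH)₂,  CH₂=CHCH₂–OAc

Same R in every case — rank the leaving groups.
The more stable X⁻ (or X) is on its own — i.e. the weaker a base it is — the better a leaving group it makes.
CH₂=CHCH₂–ONs loses ONs⁻: pKₐ(p-O₂NC₆H₄SO₃H) ≈ -3.5
CH₂=CHCH₂–ONO₂ loses NO₃⁻: pKₐ(HNO₃) ≈ -1.3
CH₂=CHCH₂–OPO(OH)₂ loses H₂PO₄⁻: pKₐ(H₃PO₄) ≈ 2.1
CH₂=CHCH₂–OAc loses AcO⁻: pKₐ(CH₃COOH) ≈ 4.8
CH₂=CHCH₂–SH loses HS⁻: pKₐ(H₂S) ≈ 7

CH₂=CHCH₂–ONs > CH₂=CHCH₂–ONO₂ > CH₂=CHCH₂–OPO(OH)₂ > CH₂=CHCH₂–OAc > CH₂=CHCH₂–SH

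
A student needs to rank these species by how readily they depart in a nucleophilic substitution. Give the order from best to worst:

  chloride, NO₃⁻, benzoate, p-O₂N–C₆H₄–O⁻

chloride > NO₃⁻ > benzoate > p-O₂N–C₆H₄–O⁻

Leaving-group ability tracks the stability of the departed species; conjugate-acid pKₐ is the usual yardstick (lower pKₐ → better LG).
chloride: pKₐ(HCl) ≈ -7
NO₃⁻: pKₐ(HNO₃) ≈ -1.3 — resonance-delocalised over three oxygens
benzoate: pKₐ(C₆H₅COOH) ≈ 4.2 — aryl carboxylate
p-O₂N–C₆H₄–O⁻: pKₐ(p-nitrophenol) ≈ 7.2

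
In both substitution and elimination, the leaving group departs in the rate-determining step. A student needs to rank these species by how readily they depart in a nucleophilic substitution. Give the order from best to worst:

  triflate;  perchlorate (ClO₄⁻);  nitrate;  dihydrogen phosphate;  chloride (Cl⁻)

A good leaving group is a weak base: the lower the pKₐ of its conjugate acid, the more readily it departs.
triflate: pKₐ(CF₃SO₃H (triflic acid)) ≈ -14
perchlorate (ClO₄⁻): pKₐ(HClO₄) ≈ -10
chloride (Cl⁻): pKₐ(HCl) ≈ -7
nitrate: pKₐ(HNO₃) ≈ -1.3
dihydrogen phosphate: pKₐ(H₃PO₄) ≈ 2.1

triflate > perchlorate (ClO₄⁻) > chloride (Cl⁻) > nitrate > dihydrogen phosphate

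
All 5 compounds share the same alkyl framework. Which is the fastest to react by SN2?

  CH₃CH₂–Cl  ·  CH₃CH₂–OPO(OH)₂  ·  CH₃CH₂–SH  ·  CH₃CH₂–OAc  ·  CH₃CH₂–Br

The skeletons are identical, so relative rate is governed entirely by leaving-group ability.
Rank by basicity of the departing species: weakest base leaves most easily.
CH₃CH₂–Br loses Br⁻: pKₐ(HBr) ≈ -9
CH₃CH₂–Cl loses Cl⁻: pKₐ(HCl) ≈ -7
CH₃CH₂–OPO(OH)₂ loses H₂PO₄⁻: pKₐ(H₃PO₄) ≈ 2.1
CH₃CH₂–OAc loses AcO⁻: pKₐ(CH₃COOH) ≈ 4.8
CH₃CH₂–SH loses HS⁻: pKₐ(H₂S) ≈ 7

CH₃CH₂–Br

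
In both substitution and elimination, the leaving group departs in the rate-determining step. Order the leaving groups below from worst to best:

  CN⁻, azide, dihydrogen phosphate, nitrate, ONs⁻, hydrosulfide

Rank by basicity of the departing species: weakest base leaves most easily.
ONs⁻: pKₐ(p-O₂NC₆H₄SO₃H) ≈ -3.5
nitrate: pKₐ(HNO₃) ≈ -1.3
dihydrogen phosphate: pKₐ(H₃PO₄) ≈ 2.1 — moderate base; biological leaving group after further activation
azide: pKₐ(HN₃) ≈ 4.7 — linear, resonance-stabilised
hydrosulfide: pKₐ(H₂S) ≈ 7 — larger and more polarisable than the oxygen analogue
CN⁻: pKₐ(HCN) ≈ 9.2 — sp carbon stabilises the charge somewhat, but still a poor LG
The question asks for worst first, so the sequence is read in increasing leaving-group ability.

CN⁻ < hydrosulfide < azide < dihydrogen phosphate < nitrate < ONs⁻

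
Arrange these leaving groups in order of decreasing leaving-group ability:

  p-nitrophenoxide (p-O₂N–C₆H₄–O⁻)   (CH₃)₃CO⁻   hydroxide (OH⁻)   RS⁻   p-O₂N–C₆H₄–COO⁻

p-O₂N–C₆H₄–COO⁻ > p-nitrophenoxide (p-O₂N–C₆H₄–O⁻) > RS⁻ > hydroxide (OH⁻) > (CH₃)₃CO⁻

Rank by basicity of the departing species: weakest base leaves most easily.
p-O₂N–C₆H₄–COO⁻: pKₐ(p-nitrobenzoic acid) ≈ 3.4 — electron-withdrawing nitro group stabilises the carboxylate
p-nitrophenoxide (p-O₂N–C₆H₄–O⁻): pKₐ(p-nitrophenol) ≈ 7.2 — nitro group delocalises the charge; the classic chromogenic LG
RS⁻: pKₐ(RSH (a thiol)) ≈ 10.5
hydroxide (OH⁻): pKₐ(H₂O) ≈ 15.7 — strong base; essentially never leaves without prior activation
(CH₃)₃CO⁻: pKₐ(t-BuOH) ≈ 18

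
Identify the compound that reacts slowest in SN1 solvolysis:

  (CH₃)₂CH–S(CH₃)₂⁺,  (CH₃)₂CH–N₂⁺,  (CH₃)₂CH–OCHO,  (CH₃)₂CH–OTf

(CH₃)₂CH–OCHO

Same R in every case — rank the leaving groups.
Rank by basicity of the departing species: weakest base leaves most easily.
(CH₃)₂CH–N₂⁺ loses N₂: no meaningful conjugate acid; N₂ departs as an exceptionally stable neutral molecule
(CH₃)₂CH–OTf loses OTf⁻: pKₐ(CF₃SO₃H (triflic acid)) ≈ -14
(CH₃)₂CH–S(CH₃)₂⁺ loses SR'₂: pKₐ(R'₂SH⁺) ≈ -7
(CH₃)₂CH–OCHO loses HCOO⁻: pKₐ(HCOOH) ≈ 3.8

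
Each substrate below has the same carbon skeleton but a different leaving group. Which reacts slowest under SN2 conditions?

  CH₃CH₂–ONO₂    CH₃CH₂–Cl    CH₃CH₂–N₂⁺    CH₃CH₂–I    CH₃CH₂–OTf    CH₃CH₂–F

CH₃CH₂–F

With the same alkyl group throughout, only the leaving group differentiates the rates.
The more stable X⁻ (or X) is on its own — i.e. the weaker a base it is — the better a leaving group it makes.
CH₃CH₂–N₂⁺ loses N₂: no meaningful conjugate acid; N₂ departs as an exceptionally stable neutral molecule
CH₃CH₂–OTf loses OTf⁻: pKₐ(CF₃SO₃H (triflic acid)) ≈ -14
CH₃CH₂–I loses I⁻: pKₐ(HI) ≈ -10
CH₃CH₂–Cl loses Cl⁻: pKₐ(HCl) ≈ -7
CH₃CH₂–ONO₂ loses NO₃⁻: pKₐ(HNO₃) ≈ -1.3
CH₃CH₂–F loses F⁻: pKₐ(HF) ≈ 3.2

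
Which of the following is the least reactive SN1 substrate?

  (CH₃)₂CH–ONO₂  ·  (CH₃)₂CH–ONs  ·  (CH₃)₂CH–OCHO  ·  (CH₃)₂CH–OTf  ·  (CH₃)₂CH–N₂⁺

(CH₃)₂CH–OCHO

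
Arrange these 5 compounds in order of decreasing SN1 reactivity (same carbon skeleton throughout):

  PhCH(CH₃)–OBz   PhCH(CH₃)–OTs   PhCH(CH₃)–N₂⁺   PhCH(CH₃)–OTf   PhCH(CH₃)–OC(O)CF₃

The skeletons are identical, so relative rate is governed entirely by leaving-group ability.
Rank by basicity of the departing species: weakest base leaves most easily.
PhCH(CH₃)–N₂⁺ loses N₂: no meaningful conjugate acid; N₂ departs as an exceptionally stable neutral molecule
PhCH(CH₃)–OTf loses OTf⁻: pKₐ(CF₃SO₃H (triflic acid)) ≈ -14
PhCH(CH₃)–OTs loses OTs⁻: pKₐ(p-CH₃C₆H₄SO₃H (TsOH)) ≈ -2.8
PhCH(CH₃)–OC(O)CF₃ loses CF₃COO⁻: pKₐ(CF₃COOH) ≈ 0.2
PhCH(CH₃)–OBz loses PhCOO⁻: pKₐ(C₆H₅COOH) ≈ 4.2

PhCH(CH₃)–N₂⁺ > PhCH(CH₃)–OTf > PhCH(CH₃)–OTs > PhCH(CH₃)–OC(O)CF₃ > PhCH(CH₃)–OBz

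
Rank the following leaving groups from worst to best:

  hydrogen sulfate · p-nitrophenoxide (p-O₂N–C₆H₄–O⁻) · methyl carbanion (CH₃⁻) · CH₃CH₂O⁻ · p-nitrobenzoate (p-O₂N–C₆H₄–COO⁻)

methyl carbanion (CH₃⁻) < CH₃CH₂O⁻ < p-nitrophenoxide (p-O₂N–C₆H₄–O⁻) < p-nitrobenzoate (p-O₂N–C₆H₄–COO⁻) < hydrogen sulfate

Rank by basicity of the departing species: weakest base leaves most easily.
hydrogen sulfate: pKₐ(H₂SO₄) ≈ -3 — conjugate base of a strong mineral acid
p-nitrobenzoate (p-O₂N–C₆H₄–COO⁻): pKₐ(p-nitrobenzoic acid) ≈ 3.4
p-nitrophenoxide (p-O₂N–C₆H₄–O⁻): pKₐ(p-nitrophenol) ≈ 7.2
CH₃CH₂O⁻: pKₐ(CH₃CH₂OH) ≈ 16
methyl carbanion (CH₃⁻): pKₐ(CH₄) ≈ 48 — unstabilised carbanion; the worst conceivable leaving group
Listed from poorest to best leaving group as asked.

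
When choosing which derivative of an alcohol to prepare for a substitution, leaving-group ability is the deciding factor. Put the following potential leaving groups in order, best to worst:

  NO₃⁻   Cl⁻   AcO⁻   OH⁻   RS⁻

Cl⁻: pKₐ(HCl) ≈ -7
NO₃⁻: pKₐ(HNO₃) ≈ -1.3
AcO⁻: pKₐ(CH₃COOH) ≈ 4.8
RS⁻: pKₐ(RSH (a thiol)) ≈ 10.5
OH⁻: pKₐ(H₂O) ≈ 15.7

Cl⁻ > NO₃⁻ > AcO⁻ > RS⁻ > OH⁻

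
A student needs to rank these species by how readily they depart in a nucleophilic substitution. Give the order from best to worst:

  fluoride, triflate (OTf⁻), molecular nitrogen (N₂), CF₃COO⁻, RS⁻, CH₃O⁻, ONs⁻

molecular nitrogen (N₂) > triflate (OTf⁻) > ONs⁻ > CF₃COO⁻ > fluoride > RS⁻ > CH₃O⁻

A good leaving group is a weak base: the lower the pKₐ of its conjugate acid, the more readily it departs.
molecular nitrogen (N₂): no meaningful conjugate acid; N₂ departs as an exceptionally stable neutral molecule
triflate (OTf⁻): pKₐ(CF₃SO₃H (triflic acid)) ≈ -14
ONs⁻: pKₐ(p-O₂NC₆H₄SO₃H) ≈ -3.5
CF₃COO⁻: pKₐ(CF₃COOH) ≈ 0.2
fluoride: pKₐ(HF) ≈ 3.2
RS⁻: pKₐ(RSH (a thiol)) ≈ 10.5
CH₃O⁻: pKₐ(CH₃OH) ≈ 15.5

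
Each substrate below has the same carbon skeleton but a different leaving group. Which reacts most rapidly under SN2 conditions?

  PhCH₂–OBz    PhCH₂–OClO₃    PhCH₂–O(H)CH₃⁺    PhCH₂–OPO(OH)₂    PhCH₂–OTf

Identical carbon frameworks mean the comparison reduces to leaving-group quality.
Rank by basicity of the departing species: weakest base leaves most easily.
PhCH₂–OTf loses OTf⁻: pKₐ(CF₃SO₃H (triflic acid)) ≈ -14
PhCH₂–OClO₃ loses ClO₄⁻: pKₐ(HClO₄) ≈ -10
PhCH₂–O(H)CH₃⁺ loses R'OH: pKₐ(R'OH₂⁺) ≈ -2.4
PhCH₂–OPO(OH)₂ loses H₂PO₄⁻: pKₐ(H₃PO₄) ≈ 2.1
PhCH₂–OBz loses PhCOO⁻: pKₐ(C₆H₅COOH) ≈ 4.2

PhCH₂–OTf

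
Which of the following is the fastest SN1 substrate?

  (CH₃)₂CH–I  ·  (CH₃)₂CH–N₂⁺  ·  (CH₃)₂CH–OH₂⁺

(CH₃)₂CH–N₂⁺

Identical carbon frameworks mean the comparison reduces to leaving-group quality.
Leaving-group ability tracks the stability of the departed species; conjugate-acid pKₐ is the usual yardstick (lower pKₐ → better LG).
(CH₃)₂CH–N₂⁺ loses N₂: no meaningful conjugate acid; N₂ departs as an exceptionally stable neutral molecule
(CH₃)₂CH–I loses I⁻: pKₐ(HI) ≈ -10
(CH₃)₂CH–OH₂⁺ loses H₂O: pKₐ(H₃O⁺) ≈ -1.7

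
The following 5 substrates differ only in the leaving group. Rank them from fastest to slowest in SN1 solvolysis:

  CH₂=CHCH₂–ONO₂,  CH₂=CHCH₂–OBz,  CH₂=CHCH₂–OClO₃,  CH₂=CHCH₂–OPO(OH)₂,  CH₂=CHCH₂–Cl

CH₂=CHCH₂–OClO₃ > CH₂=CHCH₂–Cl > CH₂=CHCH₂–ONO₂ > CH₂=CHCH₂–OPO(OH)₂ > CH₂=CHCH₂–OBz

Same R in every case — rank the leaving groups.
Leaving-group ability tracks the stability of the departed species; conjugate-acid pKₐ is the usual yardstick (lower pKₐ → better LG).
CH₂=CHCH₂–OClO₃ loses ClO₄⁻: pKₐ(HClO₄) ≈ -10
CH₂=CHCH₂–Cl loses Cl⁻: pKₐ(HCl) ≈ -7
CH₂=CHCH₂–ONO₂ loses NO₃⁻: pKₐ(HNO₃) ≈ -1.3
CH₂=CHCH₂–OPO(OH)₂ loses H₂PO₄⁻: pKₐ(H₃PO₄) ≈ 2.1
CH₂=CHCH₂–OBz loses PhCOO⁻: pKₐ(C₆H₅COOH) ≈ 4.2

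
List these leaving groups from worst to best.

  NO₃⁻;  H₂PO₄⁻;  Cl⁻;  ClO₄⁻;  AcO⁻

AcO⁻ < H₂PO₄⁻ < NO₃⁻ < Cl⁻ < ClO₄⁻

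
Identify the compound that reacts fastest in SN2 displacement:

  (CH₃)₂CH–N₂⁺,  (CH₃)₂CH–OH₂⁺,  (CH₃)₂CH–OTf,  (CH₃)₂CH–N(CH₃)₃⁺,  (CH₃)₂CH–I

(CH₃)₂CH–N₂⁺

Identical carbon frameworks mean the comparison reduces to leaving-group quality.
A good leaving group is a weak base: the lower the pKₐ of its conjugate acid, the more readily it departs.
(CH₃)₂CH–N₂⁺ loses N₂: no meaningful conjugate acid; N₂ departs as an exceptionally stable neutral molecule
(CH₃)₂CH–OTf loses OTf⁻: pKₐ(CF₃SO₃H (triflic acid)) ≈ -14
(CH₃)₂CH–I loses I⁻: pKₐ(HI) ≈ -10
(CH₃)₂CH–OH₂⁺ loses H₂O: pKₐ(H₃O⁺) ≈ -1.7
(CH₃)₂CH–N(CH₃)₃⁺ loses NR'₃: pKₐ(R'₃NH⁺) ≈ 10.7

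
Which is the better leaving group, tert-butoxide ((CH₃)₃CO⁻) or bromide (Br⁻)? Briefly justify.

bromide (Br⁻)

bromide (Br⁻) is the better leaving group.
pKₐ(HBr) ≈ -9 versus pKₐ(t-BuOH) ≈ 18: bromide (Br⁻) is the much weaker base.
Weak base; good leaving group.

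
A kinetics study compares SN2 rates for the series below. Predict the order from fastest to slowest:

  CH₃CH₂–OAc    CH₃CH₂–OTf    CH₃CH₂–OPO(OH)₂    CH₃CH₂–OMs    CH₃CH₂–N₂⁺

CH₃CH₂–N₂⁺ > CH₃CH₂–OTf > CH₃CH₂–OMs > CH₃CH₂–OPO(OH)₂ > CH₃CH₂–OAc

Same R in every case — rank the leaving groups.
A good leaving group is a weak base: the lower the pKₐ of its conjugate acid, the more readily it departs.
CH₃CH₂–N₂⁺ loses N₂: no meaningful conjugate acid; N₂ departs as an exceptionally stable neutral molecule
CH₃CH₂–OTf loses OTf⁻: pKₐ(CF₃SO₃H (triflic acid)) ≈ -14
CH₃CH₂–OMs loses OMs⁻: pKₐ(CH₃SO₃H (MsOH)) ≈ -1.9
CH₃CH₂–OPO(OH)₂ loses H₂PO₄⁻: pKₐ(H₃PO₄) ≈ 2.1
CH₃CH₂–OAc loses AcO⁻: pKₐ(CH₃COOH) ≈ 4.8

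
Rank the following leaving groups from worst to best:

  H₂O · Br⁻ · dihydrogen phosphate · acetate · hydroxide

The more stable X⁻ (or X) is on its own — i.e. the weaker a base it is — the better a leaving group it makes.
Br⁻: pKₐ(HBr) ≈ -9
H₂O: pKₐ(H₃O⁺) ≈ -1.7
dihydrogen phosphate: pKₐ(H₃PO₄) ≈ 2.1
acetate: pKₐ(CH₃COOH) ≈ 4.8
hydroxide: pKₐ(H₂O) ≈ 15.7
Listed from poorest to best leaving group as asked.

hydroxide < acetate < dihydrogen phosphate < H₂O < Br⁻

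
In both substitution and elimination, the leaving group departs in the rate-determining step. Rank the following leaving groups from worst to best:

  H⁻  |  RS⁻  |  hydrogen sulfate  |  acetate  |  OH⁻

Leaving-group ability tracks the stability of the departed species; conjugate-acid pKₐ is the usual yardstick (lower pKₐ → better LG).
hydrogen sulfate: pKₐ(H₂SO₄) ≈ -3
acetate: pKₐ(CH₃COOH) ≈ 4.8
RS⁻: pKₐ(RSH (a thiol)) ≈ 10.5
OH⁻: pKₐ(H₂O) ≈ 15.7
H⁻: pKₐ(H₂) ≈ 36
Listed from poorest to best leaving group as asked.

H⁻ < OH⁻ < RS⁻ < acetate < hydrogen sulfate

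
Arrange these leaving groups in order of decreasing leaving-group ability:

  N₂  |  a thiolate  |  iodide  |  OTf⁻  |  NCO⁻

N₂ > OTf⁻ > iodide > NCO⁻ > a thiolate

Leaving-group ability tracks the stability of the departed species; conjugate-acid pKₐ is the usual yardstick (lower pKₐ → better LG).
N₂: no meaningful conjugate acid; N₂ departs as an exceptionally stable neutral molecule
OTf⁻: pKₐ(CF₃SO₃H (triflic acid)) ≈ -14
iodide: pKₐ(HI) ≈ -10
NCO⁻: pKₐ(HOCN) ≈ 3.5
a thiolate: pKₐ(RSH (a thiol)) ≈ 10.5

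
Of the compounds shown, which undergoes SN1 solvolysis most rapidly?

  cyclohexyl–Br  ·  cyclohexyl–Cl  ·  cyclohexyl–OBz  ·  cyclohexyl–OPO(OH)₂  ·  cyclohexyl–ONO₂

The skeletons are identical, so relative rate is governed entirely by leaving-group ability.
A good leaving group is a weak base: the lower the pKₐ of its conjugate acid, the more readily it departs.
cyclohexyl–Br loses Br⁻: pKₐ(HBr) ≈ -9
cyclohexyl–Cl loses Cl⁻: pKₐ(HCl) ≈ -7
cyclohexyl–ONO₂ loses NO₃⁻: pKₐ(HNO₃) ≈ -1.3
cyclohexyl–OPO(OH)₂ loses H₂PO₄⁻: pKₐ(H₃PO₄) ≈ 2.1
cyclohexyl–OBz loses PhCOO⁻: pKₐ(C₆H₅COOH) ≈ 4.2

cyclohexyl–Br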